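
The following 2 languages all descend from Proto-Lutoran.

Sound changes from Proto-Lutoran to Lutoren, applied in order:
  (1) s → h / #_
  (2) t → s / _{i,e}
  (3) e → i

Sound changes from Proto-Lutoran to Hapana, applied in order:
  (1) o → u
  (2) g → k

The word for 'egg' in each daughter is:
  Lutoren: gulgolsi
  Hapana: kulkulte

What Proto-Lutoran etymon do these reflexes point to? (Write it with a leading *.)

Position 7: Lutoren has s, Hapana has t. Hapana preserves t here (none of its changes turn any other segment into t), so the proto-segment is *t.
Position 1: Lutoren has g, Hapana has k. Lutoren preserves g here (none of its changes turn any other segment into g), so the proto-segment is *g.
Verify the candidate proto-form against each daughter:
Lutoren: *gulgolte > gulgolse > gulgolsi  (by palatalisation, vowel merger)
Hapana: *gulgolte > gulgulte > kulkulte  (by vowel merger, unconditioned shift)
*gulgolte is the unique common source.

*gulgolte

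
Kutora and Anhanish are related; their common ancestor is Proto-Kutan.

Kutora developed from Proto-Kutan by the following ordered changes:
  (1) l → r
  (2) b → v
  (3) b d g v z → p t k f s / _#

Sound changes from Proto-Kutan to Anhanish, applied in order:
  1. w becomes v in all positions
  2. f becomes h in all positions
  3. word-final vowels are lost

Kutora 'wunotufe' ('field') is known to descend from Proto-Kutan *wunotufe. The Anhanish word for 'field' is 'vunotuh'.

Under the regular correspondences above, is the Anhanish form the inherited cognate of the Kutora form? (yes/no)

yes

Derive the expected Anhanish reflex of *wunotufe:
Anhanish: start from *wunotufe.
  rule 1 (unconditioned shift): wunotufe → vunotufe
  rule 2 (unconditioned shift): vunotufe → vunotuhe
  rule 3 (apocope): vunotuhe → vunotuh
  ⇒ Anhanish vunotuh
Anhanish 'vunotuh' matches the regular reflex exactly, so the pair is cognate.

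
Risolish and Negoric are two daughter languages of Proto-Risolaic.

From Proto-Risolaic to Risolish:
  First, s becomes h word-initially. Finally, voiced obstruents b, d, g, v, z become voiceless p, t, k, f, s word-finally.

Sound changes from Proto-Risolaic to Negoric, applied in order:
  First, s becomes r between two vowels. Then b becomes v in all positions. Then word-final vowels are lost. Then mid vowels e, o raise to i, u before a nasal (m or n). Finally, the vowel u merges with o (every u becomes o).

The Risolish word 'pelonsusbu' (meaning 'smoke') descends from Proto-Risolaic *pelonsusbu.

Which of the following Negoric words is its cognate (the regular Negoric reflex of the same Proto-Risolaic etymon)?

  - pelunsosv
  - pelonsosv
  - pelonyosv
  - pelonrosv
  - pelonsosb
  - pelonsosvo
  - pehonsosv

Negoric: *pelonsusbu > pelonsusvu > pelonsusv > pelunsusv > pelonsosv  (by unconditioned shift, apocope, pre-nasal raising, vowel merger)
Among the options, 'pelonsosv' alone shows every Negoric change applied in order.

pelonsosv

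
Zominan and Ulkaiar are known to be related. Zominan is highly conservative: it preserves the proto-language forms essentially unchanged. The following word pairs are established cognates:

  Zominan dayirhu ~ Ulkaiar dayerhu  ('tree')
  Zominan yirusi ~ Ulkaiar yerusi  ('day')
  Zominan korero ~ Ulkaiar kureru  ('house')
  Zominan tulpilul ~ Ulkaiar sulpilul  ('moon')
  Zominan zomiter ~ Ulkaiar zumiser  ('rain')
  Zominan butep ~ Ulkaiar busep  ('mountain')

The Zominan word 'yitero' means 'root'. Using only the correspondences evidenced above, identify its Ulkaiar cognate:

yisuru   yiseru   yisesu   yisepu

zomiter ~ zumiser, butep ~ busep — Zominan t corresponds to Ulkaiar s between vowels (before a front vowel).
korero ~ kureru — Zominan o corresponds to Ulkaiar u word-finally.
Applying these to Zominan 'yitero':
  yitero → yisero   (t→s between vowels (before a front vowel))
  yisero → yiseru   (o→u word-finally)
So the Ulkaiar cognate is 'yiseru'.

yiseru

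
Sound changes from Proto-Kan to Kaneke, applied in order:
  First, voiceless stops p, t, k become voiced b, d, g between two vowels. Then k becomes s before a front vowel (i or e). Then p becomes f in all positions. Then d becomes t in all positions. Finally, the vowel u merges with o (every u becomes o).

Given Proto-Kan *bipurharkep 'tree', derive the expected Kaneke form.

biborharsef

Kaneke: *bipurharkep > biburharkep > biburharsep > biburharsef > biborharsef  (by intervocalic voicing, palatalisation, unconditioned shift, vowel merger)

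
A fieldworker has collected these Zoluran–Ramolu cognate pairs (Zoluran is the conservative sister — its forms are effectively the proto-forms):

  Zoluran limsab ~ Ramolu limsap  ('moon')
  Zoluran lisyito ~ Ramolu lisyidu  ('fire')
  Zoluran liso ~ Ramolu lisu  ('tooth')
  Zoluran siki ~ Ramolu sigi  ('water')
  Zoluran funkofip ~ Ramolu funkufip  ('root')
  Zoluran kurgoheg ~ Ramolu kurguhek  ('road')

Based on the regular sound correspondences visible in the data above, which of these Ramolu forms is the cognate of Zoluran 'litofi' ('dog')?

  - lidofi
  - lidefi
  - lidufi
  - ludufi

lisyito ~ lisyidu — Zoluran t corresponds to Ramolu d between vowels (before a back vowel).
funkofip ~ funkufip — Zoluran o corresponds to Ramolu u after a consonant, before a labial obstruent.
Applying these to Zoluran 'litofi':
  litofi → lidofi   (t→d between vowels (before a back vowel))
  lidofi → lidufi   (o→u after a consonant, before a labial obstruent)
So the Ramolu cognate is 'lidufi'.

lidufi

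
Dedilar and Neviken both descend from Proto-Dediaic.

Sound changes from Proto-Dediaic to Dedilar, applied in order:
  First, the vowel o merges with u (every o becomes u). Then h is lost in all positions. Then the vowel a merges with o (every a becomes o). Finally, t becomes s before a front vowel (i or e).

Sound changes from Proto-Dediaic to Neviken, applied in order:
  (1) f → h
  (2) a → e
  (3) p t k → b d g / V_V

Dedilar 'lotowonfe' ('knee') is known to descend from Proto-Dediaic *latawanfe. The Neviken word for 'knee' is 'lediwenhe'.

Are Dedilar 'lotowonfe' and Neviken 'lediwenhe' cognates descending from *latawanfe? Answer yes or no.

Derive the expected Neviken reflex of *latawanfe:
Neviken: start from *latawanfe.
  rule 1 (unconditioned shift): latawanfe → latawanhe
  rule 2 (vowel merger): latawanhe → letewenhe
  rule 3 (intervocalic voicing): letewenhe → ledewenhe
  ⇒ Neviken ledewenhe
The regular Neviken reflex would be 'ledewenhe', but the attested form is 'lediwenhe'. The correspondence is irregular, so they are not cognates (the Neviken form has a different source).

no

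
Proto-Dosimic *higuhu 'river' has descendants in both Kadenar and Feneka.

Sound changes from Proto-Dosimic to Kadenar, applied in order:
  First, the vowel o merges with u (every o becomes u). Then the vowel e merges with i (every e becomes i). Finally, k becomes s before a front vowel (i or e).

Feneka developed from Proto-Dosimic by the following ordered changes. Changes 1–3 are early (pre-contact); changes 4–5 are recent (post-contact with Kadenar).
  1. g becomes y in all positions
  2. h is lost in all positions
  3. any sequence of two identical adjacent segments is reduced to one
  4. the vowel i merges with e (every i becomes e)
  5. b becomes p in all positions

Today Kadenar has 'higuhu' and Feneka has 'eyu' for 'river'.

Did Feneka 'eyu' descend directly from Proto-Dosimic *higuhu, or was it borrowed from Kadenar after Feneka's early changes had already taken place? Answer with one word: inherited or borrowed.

inherited

If inherited, *higuhu would pass through all of Feneka's changes:
Feneka: *higuhu > hiyuhu > iyuu > iyu > eyu  (by unconditioned shift, h-loss, degemination, vowel merger)
If borrowed from Kadenar 'higuhu' after the early changes, it would undergo only the recent ones:
  rule 4 (vowel merger): higuhu → heguhu
  rule 5 (unconditioned shift): no change (heguhu)
  ⇒ as a loan: heguhu
Feneka 'eyu' matches the inherited outcome exactly, so it is an inherited cognate, not a loan.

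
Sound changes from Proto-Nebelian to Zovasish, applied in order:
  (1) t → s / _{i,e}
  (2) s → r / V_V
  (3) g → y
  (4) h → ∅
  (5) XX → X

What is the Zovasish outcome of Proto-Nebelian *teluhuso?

seluro

Zovasish: *teluhuso
  teluhuso → seluhuso   [palatalisation]
  seluhuso → seluhuro   [rhotacism]
  seluhuro (rule 3 does not apply)
  seluhuro → seluuro   [h-loss]
  seluuro → seluro   [degemination]
  giving Zovasish seluro.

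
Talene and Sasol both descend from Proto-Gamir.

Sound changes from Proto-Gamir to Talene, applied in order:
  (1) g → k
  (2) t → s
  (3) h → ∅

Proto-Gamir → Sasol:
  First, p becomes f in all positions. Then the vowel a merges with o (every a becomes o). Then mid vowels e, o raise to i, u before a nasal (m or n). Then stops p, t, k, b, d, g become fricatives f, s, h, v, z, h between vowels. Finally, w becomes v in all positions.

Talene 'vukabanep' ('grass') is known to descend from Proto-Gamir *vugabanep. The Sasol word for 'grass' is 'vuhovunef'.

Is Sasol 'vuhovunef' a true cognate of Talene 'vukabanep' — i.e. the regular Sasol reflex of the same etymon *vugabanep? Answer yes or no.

yes

Derive the expected Sasol reflex of *vugabanep:
Sasol: *vugabanep
  vugabanep → vugabanef   [unconditioned shift]
  vugabanef → vugobonef   [vowel merger]
  vugobonef → vugobunef   [pre-nasal raising]
  vugobunef → vuhovunef   [intervocalic lenition]
  vuhovunef (rule 5 does not apply)
  giving Sasol vuhovunef.
Sasol 'vuhovunef' matches the regular reflex exactly, so the pair is cognate.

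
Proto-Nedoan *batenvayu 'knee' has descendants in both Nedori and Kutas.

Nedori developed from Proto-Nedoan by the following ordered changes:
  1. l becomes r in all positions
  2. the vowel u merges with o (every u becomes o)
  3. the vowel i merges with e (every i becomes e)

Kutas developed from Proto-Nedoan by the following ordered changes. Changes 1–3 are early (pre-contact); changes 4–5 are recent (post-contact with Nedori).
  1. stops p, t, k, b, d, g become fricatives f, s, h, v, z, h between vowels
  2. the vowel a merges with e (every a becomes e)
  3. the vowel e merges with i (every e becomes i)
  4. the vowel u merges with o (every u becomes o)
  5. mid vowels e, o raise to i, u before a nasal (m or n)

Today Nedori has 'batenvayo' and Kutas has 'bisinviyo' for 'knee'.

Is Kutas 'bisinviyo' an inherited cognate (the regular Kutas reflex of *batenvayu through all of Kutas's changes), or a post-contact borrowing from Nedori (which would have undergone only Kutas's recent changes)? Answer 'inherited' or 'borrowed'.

inherited

If inherited, *batenvayu would pass through all of Kutas's changes:
Kutas: start from *batenvayu.
  rule 1 (intervocalic lenition): batenvayu → basenvayu
  rule 2 (vowel merger): basenvayu → besenveyu
  rule 3 (vowel merger): besenveyu → bisinviyu
  rule 4 (vowel merger): bisinviyu → bisinviyo
  rule 5: no change — bisinviyo
  ⇒ Kutas bisinviyo
If borrowed from Nedori 'batenvayo' after the early changes, it would undergo only the recent ones:
  rule 4 (vowel merger): no change (batenvayo)
  rule 5 (pre-nasal raising): batenvayo → batinvayo
  ⇒ as a loan: batinvayo
Kutas 'bisinviyo' matches the inherited outcome exactly, so it is an inherited cognate, not a loan.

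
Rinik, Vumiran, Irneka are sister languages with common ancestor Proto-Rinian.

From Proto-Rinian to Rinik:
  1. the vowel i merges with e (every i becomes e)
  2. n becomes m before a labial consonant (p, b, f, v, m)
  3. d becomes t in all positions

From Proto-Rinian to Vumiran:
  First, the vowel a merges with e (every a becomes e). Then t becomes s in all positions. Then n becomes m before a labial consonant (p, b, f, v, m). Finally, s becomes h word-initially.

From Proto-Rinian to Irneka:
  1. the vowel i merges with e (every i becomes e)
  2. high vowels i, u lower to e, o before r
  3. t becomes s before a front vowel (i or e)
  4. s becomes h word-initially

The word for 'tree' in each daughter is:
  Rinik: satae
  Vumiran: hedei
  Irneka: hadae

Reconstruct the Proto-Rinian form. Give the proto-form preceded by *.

Position 3: Rinik has t, Vumiran has d, Irneka has d. Vumiran preserves d here (none of its changes turn any other segment into d), so the proto-segment is *d.
Position 1: Rinik has s, Vumiran has h, Irneka has h. Rinik preserves s here (none of its changes turn any other segment into s), so the proto-segment is *s.
Continuing position by position gives *sadai; check it forward:
Rinik: start from *sadai.
  rule 1 (vowel merger): sadai → sadae
  rule 2: no change — sadae
  rule 3 (unconditioned shift): sadae → satae
  ⇒ Rinik satae
Vumiran: start from *sadai.
  rule 1 (vowel merger): sadai → sedei
  rule 2: no change — sedei
  rule 3: no change — sedei
  rule 4 (debuccalisation): sedei → hedei
  ⇒ Vumiran hedei
Irneka: *sadai > sadae > hadae  (by vowel merger, debuccalisation)
No other proto-form is consistent with every reflex, so the reconstruction is *sadai.

*sadai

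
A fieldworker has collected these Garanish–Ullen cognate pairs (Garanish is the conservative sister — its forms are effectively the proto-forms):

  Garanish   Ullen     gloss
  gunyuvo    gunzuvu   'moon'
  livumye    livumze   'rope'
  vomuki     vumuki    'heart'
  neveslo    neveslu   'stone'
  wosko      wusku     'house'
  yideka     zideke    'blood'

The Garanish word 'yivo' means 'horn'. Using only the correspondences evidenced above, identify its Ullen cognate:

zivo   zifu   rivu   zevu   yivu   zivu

zivu

yideka ~ zideke — Garanish y corresponds to Ullen z word-initially before a front vowel.
gunyuvo ~ gunzuvu, neveslo ~ neveslu — Garanish o corresponds to Ullen u word-finally.
Applying these to Garanish 'yivo':
  yivo → zivo   (y→z word-initially before a front vowel)
  zivo → zivu   (o→u word-finally)
So the Ullen cognate is 'zivu'.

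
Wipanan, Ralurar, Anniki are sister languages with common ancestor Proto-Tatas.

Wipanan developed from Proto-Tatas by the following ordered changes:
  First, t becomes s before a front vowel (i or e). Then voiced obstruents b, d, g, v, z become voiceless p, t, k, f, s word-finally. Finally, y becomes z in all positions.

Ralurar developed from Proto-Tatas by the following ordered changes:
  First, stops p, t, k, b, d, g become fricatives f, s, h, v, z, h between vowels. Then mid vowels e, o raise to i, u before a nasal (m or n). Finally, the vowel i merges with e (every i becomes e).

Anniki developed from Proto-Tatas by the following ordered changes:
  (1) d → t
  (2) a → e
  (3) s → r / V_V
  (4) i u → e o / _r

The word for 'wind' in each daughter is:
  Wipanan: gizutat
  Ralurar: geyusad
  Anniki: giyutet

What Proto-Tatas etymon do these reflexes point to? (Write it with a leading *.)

Position 2: Wipanan has i, Ralurar has e, Anniki has i. Wipanan preserves i here (none of its changes turn any other segment into i), so the proto-segment is *i.
Position 5: Wipanan has t, Ralurar has s, Anniki has t. Taking the neighbouring segments as reconstructed: Wipanan t can only go back to *t; Ralurar s could go back to *t or *s; Anniki t could go back to *t or *d — the one source consistent with every daughter is *t.
Position 7: Wipanan has t, Ralurar has d, Anniki has t. Ralurar preserves d here (none of its changes turn any other segment into d), so the proto-segment is *d.
Verify the candidate proto-form against each daughter:
Wipanan: start from *giyutad.
  rule 1: no change — giyutad
  rule 2 (final devoicing): giyutad → giyutat
  rule 3 (unconditioned shift): giyutat → gizutat
  ⇒ Wipanan gizutat
Ralurar: start from *giyutad.
  rule 1 (intervocalic lenition): giyutad → giyusad
  rule 2: no change — giyusad
  rule 3 (vowel merger): giyusad → geyusad
  ⇒ Ralurar geyusad
Anniki: *giyutad > giyutat > giyutet  (by unconditioned shift, vowel merger)
*giyutad is the unique common source.

*giyutad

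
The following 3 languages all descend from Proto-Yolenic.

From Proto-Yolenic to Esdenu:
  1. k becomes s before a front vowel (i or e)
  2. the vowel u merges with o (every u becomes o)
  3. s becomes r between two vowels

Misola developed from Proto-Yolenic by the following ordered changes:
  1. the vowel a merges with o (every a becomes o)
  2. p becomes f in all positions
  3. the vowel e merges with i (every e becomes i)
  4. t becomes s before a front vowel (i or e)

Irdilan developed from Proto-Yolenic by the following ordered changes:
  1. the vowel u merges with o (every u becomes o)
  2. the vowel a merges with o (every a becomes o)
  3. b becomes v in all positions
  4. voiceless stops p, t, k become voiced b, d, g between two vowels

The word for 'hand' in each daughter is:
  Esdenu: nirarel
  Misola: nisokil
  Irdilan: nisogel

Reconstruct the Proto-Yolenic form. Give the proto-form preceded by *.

Position 6: Esdenu has e, Misola has i, Irdilan has e. Esdenu preserves e here (none of its changes turn any other segment into e), so the proto-segment is *e.
Position 3: Esdenu has r, Misola has s, Irdilan has s. Irdilan preserves s here (none of its changes turn any other segment into s), so the proto-segment is *s.
Position 4: Esdenu has a, Misola has o, Irdilan has o. Esdenu preserves a here (none of its changes turn any other segment into a), so the proto-segment is *a.
Continuing position by position gives *nisakel; check it forward:
Esdenu: *nisakel
  nisakel → nisasel   [palatalisation]
  nisasel (rule 2 does not apply)
  nisasel → nirarel   [rhotacism]
  giving Esdenu nirarel.
Misola: start from *nisakel.
  rule 1 (vowel merger): nisakel → nisokel
  rule 2: no change — nisokel
  rule 3 (vowel merger): nisokel → nisokil
  rule 4: no change — nisokil
  ⇒ Misola nisokil
Irdilan: start from *nisakel.
  rule 1: no change — nisakel
  rule 2 (vowel merger): nisakel → nisokel
  rule 3: no change — nisokel
  rule 4 (intervocalic voicing): nisokel → nisogel
  ⇒ Irdilan nisogel
*nisakel is the unique common source.

*nisakel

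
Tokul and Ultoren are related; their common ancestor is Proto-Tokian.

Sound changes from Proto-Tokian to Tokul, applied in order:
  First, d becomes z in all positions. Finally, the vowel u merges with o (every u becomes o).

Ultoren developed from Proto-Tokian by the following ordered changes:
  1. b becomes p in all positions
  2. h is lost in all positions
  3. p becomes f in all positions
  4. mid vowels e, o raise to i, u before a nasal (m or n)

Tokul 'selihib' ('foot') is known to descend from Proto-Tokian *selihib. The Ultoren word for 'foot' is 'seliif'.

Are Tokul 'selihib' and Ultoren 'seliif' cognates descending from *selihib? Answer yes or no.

Derive the expected Ultoren reflex of *selihib:
Ultoren: start from *selihib.
  rule 1 (unconditioned shift): selihib → selihip
  rule 2 (h-loss): selihip → seliip
  rule 3 (unconditioned shift): seliip → seliif
  rule 4: no change — seliif
  ⇒ Ultoren seliif
Ultoren 'seliif' matches the regular reflex exactly, so the pair is cognate.

yes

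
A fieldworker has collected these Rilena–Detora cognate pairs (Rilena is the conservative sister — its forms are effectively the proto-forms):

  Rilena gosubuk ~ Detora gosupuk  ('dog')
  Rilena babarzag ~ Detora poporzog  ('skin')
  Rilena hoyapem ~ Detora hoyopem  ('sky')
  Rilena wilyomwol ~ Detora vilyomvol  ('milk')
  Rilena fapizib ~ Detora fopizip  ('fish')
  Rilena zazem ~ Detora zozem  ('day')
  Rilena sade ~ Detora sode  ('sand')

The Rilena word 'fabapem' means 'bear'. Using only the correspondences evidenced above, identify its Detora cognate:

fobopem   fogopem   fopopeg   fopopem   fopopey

fopopem

babarzag ~ poporzog — Rilena a corresponds to Detora o after a consonant, before a labial obstruent.
babarzag ~ poporzog — Rilena b corresponds to Detora p between vowels (before a back vowel).
hoyapem ~ hoyopem, fapizib ~ fopizip — Rilena a corresponds to Detora o after a consonant, before a labial obstruent.
Applying these to Rilena 'fabapem':
  fabapem → fobapem   (a→o after a consonant, before a labial obstruent)
  fobapem → fopapem   (b→p between vowels (before a back vowel))
  fopapem → fopopem   (a→o after a consonant, before a labial obstruent)
So the Detora cognate is 'fopopem'.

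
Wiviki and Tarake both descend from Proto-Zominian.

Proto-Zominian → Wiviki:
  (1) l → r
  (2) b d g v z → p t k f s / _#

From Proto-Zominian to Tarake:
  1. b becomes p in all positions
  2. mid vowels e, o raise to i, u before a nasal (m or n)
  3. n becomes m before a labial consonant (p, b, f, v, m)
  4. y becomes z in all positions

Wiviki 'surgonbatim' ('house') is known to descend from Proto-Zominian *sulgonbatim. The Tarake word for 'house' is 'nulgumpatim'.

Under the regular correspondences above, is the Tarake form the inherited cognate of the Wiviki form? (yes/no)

no

Derive the expected Tarake reflex of *sulgonbatim:
Tarake: *sulgonbatim > sulgonpatim > sulgunpatim > sulgumpatim  (by unconditioned shift, pre-nasal raising, nasal place assimilation)
The regular Tarake reflex would be 'sulgumpatim', but the attested form is 'nulgumpatim'. The correspondence is irregular, so they are not cognates (the Tarake form has a different source).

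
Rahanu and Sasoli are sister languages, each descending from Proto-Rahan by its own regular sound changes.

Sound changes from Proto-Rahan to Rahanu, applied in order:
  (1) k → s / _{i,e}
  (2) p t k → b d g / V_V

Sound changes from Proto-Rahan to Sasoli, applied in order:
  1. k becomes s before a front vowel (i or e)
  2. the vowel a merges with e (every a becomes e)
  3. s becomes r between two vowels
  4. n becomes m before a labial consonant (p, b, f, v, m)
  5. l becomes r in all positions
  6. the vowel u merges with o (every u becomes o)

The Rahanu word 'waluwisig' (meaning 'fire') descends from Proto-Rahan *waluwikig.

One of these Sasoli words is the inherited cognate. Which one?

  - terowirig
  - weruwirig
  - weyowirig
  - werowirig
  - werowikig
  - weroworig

werowirig

Sasoli: *waluwikig
  waluwikig → waluwisig   [palatalisation]
  waluwisig → weluwisig   [vowel merger]
  weluwisig → weluwirig   [rhotacism]
  weluwirig (rule 4 does not apply)
  weluwirig → weruwirig   [unconditioned shift]
  weruwirig → werowirig   [vowel merger]
  giving Sasoli werowirig.
Only 'werowirig' matches the regular Sasoli development of *waluwikig.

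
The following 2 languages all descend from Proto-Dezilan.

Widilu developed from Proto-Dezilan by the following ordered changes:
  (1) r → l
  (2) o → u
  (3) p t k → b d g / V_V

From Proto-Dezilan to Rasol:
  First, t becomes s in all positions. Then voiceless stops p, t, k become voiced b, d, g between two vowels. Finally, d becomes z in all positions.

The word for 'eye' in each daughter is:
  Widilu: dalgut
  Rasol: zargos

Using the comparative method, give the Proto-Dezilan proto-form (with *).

*dargot

Position 6: Widilu has t, Rasol has s. Widilu preserves t here (none of its changes turn any other segment into t), so the proto-segment is *t.
Position 5: Widilu has u, Rasol has o. Rasol preserves o here (none of its changes turn any other segment into o), so the proto-segment is *o.
Verify the candidate proto-form against each daughter:
Widilu: *dargot
  dargot → dalgot   [unconditioned shift]
  dalgot → dalgut   [vowel merger]
  dalgut (rule 3 does not apply)
  giving Widilu dalgut.
Rasol: start from *dargot.
  rule 1 (unconditioned shift): dargot → dargos
  rule 2: no change — dargos
  rule 3 (unconditioned shift): dargos → zargos
  ⇒ Rasol zargos
Only *dargot yields all of Widilu dalgut, Rasol zargos.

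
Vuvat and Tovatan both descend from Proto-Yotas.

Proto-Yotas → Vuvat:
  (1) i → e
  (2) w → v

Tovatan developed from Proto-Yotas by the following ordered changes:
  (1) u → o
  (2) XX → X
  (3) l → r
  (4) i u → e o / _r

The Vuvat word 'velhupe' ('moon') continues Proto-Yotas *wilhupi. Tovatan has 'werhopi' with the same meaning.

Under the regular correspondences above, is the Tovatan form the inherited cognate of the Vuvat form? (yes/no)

Derive the expected Tovatan reflex of *wilhupi:
Tovatan: *wilhupi
  wilhupi → wilhopi   [vowel merger]
  wilhopi (rule 2 does not apply)
  wilhopi → wirhopi   [unconditioned shift]
  wirhopi → werhopi   [pre-rhotic lowering]
  giving Tovatan werhopi.
Tovatan 'werhopi' matches the regular reflex exactly, so the pair is cognate.

yes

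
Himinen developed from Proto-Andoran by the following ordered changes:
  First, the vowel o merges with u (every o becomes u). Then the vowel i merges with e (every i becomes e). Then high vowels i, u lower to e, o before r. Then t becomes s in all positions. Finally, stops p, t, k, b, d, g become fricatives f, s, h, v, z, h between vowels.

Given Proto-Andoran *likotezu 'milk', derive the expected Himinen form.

Himinen: *likotezu
  likotezu → likutezu   [vowel merger]
  likutezu → lekutezu   [vowel merger]
  lekutezu (rule 3 does not apply)
  lekutezu → lekusezu   [unconditioned shift]
  lekusezu → lehusezu   [intervocalic lenition]
  giving Himinen lehusezu.

lehusezu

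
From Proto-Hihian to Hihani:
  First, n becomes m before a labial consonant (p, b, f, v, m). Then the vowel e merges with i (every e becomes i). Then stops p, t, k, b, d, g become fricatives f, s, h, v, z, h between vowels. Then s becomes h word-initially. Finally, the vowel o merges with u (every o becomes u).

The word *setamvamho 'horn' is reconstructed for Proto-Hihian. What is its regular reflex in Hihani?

hisamvamhu

Hihani: *setamvamho > sitamvamho > sisamvamho > hisamvamho > hisamvamhu  (by vowel merger, intervocalic lenition, debuccalisation, vowel merger)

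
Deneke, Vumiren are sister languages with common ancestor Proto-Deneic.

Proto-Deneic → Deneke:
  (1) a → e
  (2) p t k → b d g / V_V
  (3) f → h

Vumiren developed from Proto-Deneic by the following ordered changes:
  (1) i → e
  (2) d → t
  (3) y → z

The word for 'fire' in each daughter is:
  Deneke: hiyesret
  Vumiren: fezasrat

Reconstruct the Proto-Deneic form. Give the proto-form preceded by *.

Position 1: Deneke has h, Vumiren has f. Vumiren preserves f here (none of its changes turn any other segment into f), so the proto-segment is *f.
Position 3: Deneke has y, Vumiren has z. Deneke preserves y here (none of its changes turn any other segment into y), so the proto-segment is *y.
Position 2: Deneke has i, Vumiren has e. Deneke preserves i here (none of its changes turn any other segment into i), so the proto-segment is *i.
This points to *fiyasrat. Verify forward in each daughter:
Deneke: start from *fiyasrat.
  rule 1 (vowel merger): fiyasrat → fiyesret
  rule 2: no change — fiyesret
  rule 3 (unconditioned shift): fiyesret → hiyesret
  ⇒ Deneke hiyesret
Vumiren: *fiyasrat
  fiyasrat → feyasrat   [vowel merger]
  feyasrat (rule 2 does not apply)
  feyasrat → fezasrat   [unconditioned shift]
  giving Vumiren fezasrat.
Only *fiyasrat yields all of Deneke hiyesret, Vumiren fezasrat.

*fiyasrat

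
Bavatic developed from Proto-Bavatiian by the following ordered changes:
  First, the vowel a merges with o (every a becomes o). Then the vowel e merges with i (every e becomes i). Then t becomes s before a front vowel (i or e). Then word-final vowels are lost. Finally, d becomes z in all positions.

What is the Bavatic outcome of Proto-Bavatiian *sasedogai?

sosizogo

Bavatic: start from *sasedogai.
  rule 1 (vowel merger): sasedogai → sosedogoi
  rule 2 (vowel merger): sosedogoi → sosidogoi
  rule 3: no change — sosidogoi
  rule 4 (apocope): sosidogoi → sosidogo
  rule 5 (unconditioned shift): sosidogo → sosizogo
  ⇒ Bavatic sosizogo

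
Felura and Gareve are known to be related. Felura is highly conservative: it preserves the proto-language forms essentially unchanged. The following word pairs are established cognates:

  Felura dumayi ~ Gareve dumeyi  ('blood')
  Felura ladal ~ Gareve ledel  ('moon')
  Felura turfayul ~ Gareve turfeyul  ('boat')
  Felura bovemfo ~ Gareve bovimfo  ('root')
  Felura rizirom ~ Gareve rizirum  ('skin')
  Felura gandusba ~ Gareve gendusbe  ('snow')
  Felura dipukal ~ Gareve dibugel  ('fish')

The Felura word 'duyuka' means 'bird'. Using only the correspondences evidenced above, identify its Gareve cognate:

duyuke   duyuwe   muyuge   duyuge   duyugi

duyuge

dipukal ~ dibugel — Felura k corresponds to Gareve g between vowels (before a back vowel).
gandusba ~ gendusbe — Felura a corresponds to Gareve e word-finally.
Applying these to Felura 'duyuka':
  duyuka → duyuga   (k→g between vowels (before a back vowel))
  duyuga → duyuge   (a→e word-finally)
So the Gareve cognate is 'duyuge'.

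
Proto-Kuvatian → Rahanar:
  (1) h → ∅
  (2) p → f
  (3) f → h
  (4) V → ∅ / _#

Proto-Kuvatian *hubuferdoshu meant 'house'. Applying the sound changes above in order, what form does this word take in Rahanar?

ubuherdos

Rahanar: *hubuferdoshu > ubuferdosu > ubuherdosu > ubuherdos  (by h-loss, unconditioned shift, apocope)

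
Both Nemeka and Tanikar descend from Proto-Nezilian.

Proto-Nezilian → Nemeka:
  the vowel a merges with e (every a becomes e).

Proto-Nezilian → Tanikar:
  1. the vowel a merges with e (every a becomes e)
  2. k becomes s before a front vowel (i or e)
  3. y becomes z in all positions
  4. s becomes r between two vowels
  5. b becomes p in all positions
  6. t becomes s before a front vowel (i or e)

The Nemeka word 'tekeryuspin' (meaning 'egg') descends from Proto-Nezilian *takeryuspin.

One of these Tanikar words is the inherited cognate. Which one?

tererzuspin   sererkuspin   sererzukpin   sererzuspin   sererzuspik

Tanikar: *takeryuspin > tekeryuspin > teseryuspin > teserzuspin > tererzuspin > sererzuspin  (by vowel merger, palatalisation, unconditioned shift, rhotacism, palatalisation)
Among the options, 'sererzuspin' alone shows every Tanikar change applied in order.

sererzuspin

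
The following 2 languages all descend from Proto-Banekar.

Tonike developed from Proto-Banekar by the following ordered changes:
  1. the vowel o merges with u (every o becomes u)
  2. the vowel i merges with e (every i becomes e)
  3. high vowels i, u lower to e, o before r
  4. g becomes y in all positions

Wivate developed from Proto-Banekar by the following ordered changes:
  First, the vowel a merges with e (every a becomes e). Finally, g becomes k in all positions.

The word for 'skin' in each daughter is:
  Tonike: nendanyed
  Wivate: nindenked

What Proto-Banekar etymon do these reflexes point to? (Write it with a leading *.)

Position 2: Tonike has e, Wivate has i. Wivate preserves i here (none of its changes turn any other segment into i), so the proto-segment is *i.
Position 5: Tonike has a, Wivate has e. Tonike preserves a here (none of its changes turn any other segment into a), so the proto-segment is *a.
This points to *nindanged. Verify forward in each daughter:
Tonike: start from *nindanged.
  rule 1: no change — nindanged
  rule 2 (vowel merger): nindanged → nendanged
  rule 3: no change — nendanged
  rule 4 (unconditioned shift): nendanged → nendanyed
  ⇒ Tonike nendanyed
Wivate: *nindanged > nindenged > nindenked  (by vowel merger, unconditioned shift)
Only *nindanged yields all of Tonike nendanyed, Wivate nindenked.

*nindanged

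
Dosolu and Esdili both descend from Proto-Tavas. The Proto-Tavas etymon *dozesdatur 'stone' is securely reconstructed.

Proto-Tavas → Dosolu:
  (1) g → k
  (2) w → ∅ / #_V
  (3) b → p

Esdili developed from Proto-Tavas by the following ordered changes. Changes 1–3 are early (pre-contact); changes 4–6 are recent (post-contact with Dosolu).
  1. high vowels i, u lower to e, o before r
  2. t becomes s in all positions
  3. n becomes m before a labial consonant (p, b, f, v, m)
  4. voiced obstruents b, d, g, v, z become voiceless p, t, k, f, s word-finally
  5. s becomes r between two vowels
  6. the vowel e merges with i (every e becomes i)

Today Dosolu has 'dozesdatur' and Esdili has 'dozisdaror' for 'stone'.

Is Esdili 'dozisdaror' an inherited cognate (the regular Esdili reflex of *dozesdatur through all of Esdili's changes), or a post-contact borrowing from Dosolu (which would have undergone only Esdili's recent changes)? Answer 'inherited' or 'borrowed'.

inherited

If inherited, *dozesdatur would pass through all of Esdili's changes:
Esdili: start from *dozesdatur.
  rule 1 (pre-rhotic lowering): dozesdatur → dozesdator
  rule 2 (unconditioned shift): dozesdator → dozesdasor
  rule 3: no change — dozesdasor
  rule 4: no change — dozesdasor
  rule 5 (rhotacism): dozesdasor → dozesdaror
  rule 6 (vowel merger): dozesdaror → dozisdaror
  ⇒ Esdili dozisdaror
If borrowed from Dosolu 'dozesdatur' after the early changes, it would undergo only the recent ones:
  rule 4 (final devoicing): no change (dozesdatur)
  rule 5 (rhotacism): no change (dozesdatur)
  rule 6 (vowel merger): dozesdatur → dozisdatur
  ⇒ as a loan: dozisdatur
Esdili 'dozisdaror' matches the inherited outcome exactly, so it is an inherited cognate, not a loan.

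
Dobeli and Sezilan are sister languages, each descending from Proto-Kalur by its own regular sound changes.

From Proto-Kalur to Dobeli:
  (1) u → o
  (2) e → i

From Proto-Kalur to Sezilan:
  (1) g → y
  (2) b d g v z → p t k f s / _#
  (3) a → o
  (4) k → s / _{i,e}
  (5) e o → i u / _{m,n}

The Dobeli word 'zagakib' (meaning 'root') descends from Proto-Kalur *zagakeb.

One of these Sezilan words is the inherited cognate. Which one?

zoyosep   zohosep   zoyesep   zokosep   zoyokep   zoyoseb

zoyosep

Sezilan: *zagakeb
  zagakeb → zayakeb   [unconditioned shift]
  zayakeb → zayakep   [final devoicing]
  zayakep → zoyokep   [vowel merger]
  zoyokep → zoyosep   [palatalisation]
  zoyosep (rule 5 does not apply)
  giving Sezilan zoyosep.
The other candidates each miss or misapply at least one Sezilan change.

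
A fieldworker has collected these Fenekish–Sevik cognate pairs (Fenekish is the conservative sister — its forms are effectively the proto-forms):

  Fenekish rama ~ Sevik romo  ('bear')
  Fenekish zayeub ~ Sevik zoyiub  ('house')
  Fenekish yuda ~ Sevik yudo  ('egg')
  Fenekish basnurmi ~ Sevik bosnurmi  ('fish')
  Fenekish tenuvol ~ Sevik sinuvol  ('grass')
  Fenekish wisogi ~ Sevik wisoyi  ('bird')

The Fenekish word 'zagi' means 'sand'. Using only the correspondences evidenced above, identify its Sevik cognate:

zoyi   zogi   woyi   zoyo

zoyi

zayeub ~ zoyiub, basnurmi ~ bosnurmi — Fenekish a corresponds to Sevik o after a consonant, before a consonant other than r, m, n, p, b, f, v.
wisogi ~ wisoyi — Fenekish g corresponds to Sevik y between vowels (before a front vowel).
Applying these to Fenekish 'zagi':
  zagi → zogi   (a→o after a consonant, before a consonant other than r, m, n, p, b, f, v)
  zogi → zoyi   (g→y between vowels (before a front vowel))
So the Sevik cognate is 'zoyi'.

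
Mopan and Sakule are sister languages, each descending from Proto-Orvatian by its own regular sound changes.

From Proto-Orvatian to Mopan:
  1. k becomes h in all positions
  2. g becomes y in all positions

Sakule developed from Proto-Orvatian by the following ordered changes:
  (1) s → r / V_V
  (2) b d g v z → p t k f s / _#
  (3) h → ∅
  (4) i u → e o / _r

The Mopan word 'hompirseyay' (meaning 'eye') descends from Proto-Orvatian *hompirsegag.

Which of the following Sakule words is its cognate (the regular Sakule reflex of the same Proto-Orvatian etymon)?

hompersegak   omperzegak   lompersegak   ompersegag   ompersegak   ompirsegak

ompersegak

Sakule: start from *hompirsegag.
  rule 1: no change — hompirsegag
  rule 2 (final devoicing): hompirsegag → hompirsegak
  rule 3 (h-loss): hompirsegak → ompirsegak
  rule 4 (pre-rhotic lowering): ompirsegak → ompersegak
  ⇒ Sakule ompersegak
The other candidates each miss or misapply at least one Sakule change.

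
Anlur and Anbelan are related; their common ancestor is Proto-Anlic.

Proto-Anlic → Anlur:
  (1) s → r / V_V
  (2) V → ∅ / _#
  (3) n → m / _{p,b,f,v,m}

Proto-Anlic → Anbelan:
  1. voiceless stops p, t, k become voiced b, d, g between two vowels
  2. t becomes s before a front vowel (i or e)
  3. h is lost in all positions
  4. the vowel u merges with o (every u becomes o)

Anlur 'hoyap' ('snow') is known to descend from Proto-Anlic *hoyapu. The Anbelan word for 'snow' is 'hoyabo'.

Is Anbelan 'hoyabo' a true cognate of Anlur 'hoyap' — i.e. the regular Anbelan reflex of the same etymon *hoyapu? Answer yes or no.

no

Derive the expected Anbelan reflex of *hoyapu:
Anbelan: start from *hoyapu.
  rule 1 (intervocalic voicing): hoyapu → hoyabu
  rule 2: no change — hoyabu
  rule 3 (h-loss): hoyabu → oyabu
  rule 4 (vowel merger): oyabu → oyabo
  ⇒ Anbelan oyabo
The regular Anbelan reflex would be 'oyabo', but the attested form is 'hoyabo'. The correspondence is irregular, so they are not cognates (the Anbelan form has a different source).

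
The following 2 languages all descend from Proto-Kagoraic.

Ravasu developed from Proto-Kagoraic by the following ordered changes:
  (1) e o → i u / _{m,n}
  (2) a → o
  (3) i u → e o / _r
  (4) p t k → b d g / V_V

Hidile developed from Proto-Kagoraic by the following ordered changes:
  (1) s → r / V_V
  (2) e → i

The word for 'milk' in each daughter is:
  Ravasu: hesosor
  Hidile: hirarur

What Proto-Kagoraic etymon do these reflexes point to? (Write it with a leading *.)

Position 5: Ravasu has s, Hidile has r. Ravasu preserves s here (none of its changes turn any other segment into s), so the proto-segment is *s.
Position 3: Ravasu has s, Hidile has r. Ravasu preserves s here (none of its changes turn any other segment into s), so the proto-segment is *s.
Position 6: Ravasu has o, Hidile has u. Hidile preserves u here (none of its changes turn any other segment into u), so the proto-segment is *u.
Verify the candidate proto-form against each daughter:
Ravasu: *hesasur > hesosur > hesosor  (by vowel merger, pre-rhotic lowering)
Hidile: start from *hesasur.
  rule 1 (rhotacism): hesasur → herarur
  rule 2 (vowel merger): herarur → hirarur
  ⇒ Hidile hirarur
*hesasur is the unique common source.

*hesasur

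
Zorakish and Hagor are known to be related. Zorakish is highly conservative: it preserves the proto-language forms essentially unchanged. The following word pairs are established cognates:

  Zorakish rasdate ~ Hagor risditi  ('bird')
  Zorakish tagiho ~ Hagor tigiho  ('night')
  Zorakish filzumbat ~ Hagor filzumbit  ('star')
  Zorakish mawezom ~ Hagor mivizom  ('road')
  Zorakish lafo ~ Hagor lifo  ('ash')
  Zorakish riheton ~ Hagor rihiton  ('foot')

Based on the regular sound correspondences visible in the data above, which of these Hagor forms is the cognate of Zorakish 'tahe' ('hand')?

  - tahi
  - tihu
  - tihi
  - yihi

rasdate ~ risditi, tagiho ~ tigiho — Zorakish a corresponds to Hagor i after a consonant, before a consonant other than r, m, n, p, b, f, v.
rasdate ~ risditi — Zorakish e corresponds to Hagor i word-finally.
Applying these to Zorakish 'tahe':
  tahe → tihe   (a→i after a consonant, before a consonant other than r, m, n, p, b, f, v)
  tihe → tihi   (e→i word-finally)
So the Hagor cognate is 'tihi'.

tihi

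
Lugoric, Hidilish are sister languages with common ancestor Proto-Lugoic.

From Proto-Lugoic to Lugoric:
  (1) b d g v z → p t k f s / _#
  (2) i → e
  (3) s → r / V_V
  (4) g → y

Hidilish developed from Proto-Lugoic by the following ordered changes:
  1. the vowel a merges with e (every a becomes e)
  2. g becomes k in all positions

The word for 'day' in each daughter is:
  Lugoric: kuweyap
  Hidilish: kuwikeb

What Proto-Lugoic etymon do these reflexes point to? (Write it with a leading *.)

Position 6: Lugoric has a, Hidilish has e. Lugoric preserves a here (none of its changes turn any other segment into a), so the proto-segment is *a.
Position 4: Lugoric has e, Hidilish has i. Hidilish preserves i here (none of its changes turn any other segment into i), so the proto-segment is *i.
Position 5: Lugoric has y, Hidilish has k. Taking the neighbouring segments as reconstructed: Lugoric y could go back to *g or *y; Hidilish k could go back to *k or *g — the one source consistent with every daughter is *g.
This points to *kuwigab. Verify forward in each daughter:
Lugoric: start from *kuwigab.
  rule 1 (final devoicing): kuwigab → kuwigap
  rule 2 (vowel merger): kuwigap → kuwegap
  rule 3: no change — kuwegap
  rule 4 (unconditioned shift): kuwegap → kuweyap
  ⇒ Lugoric kuweyap
Hidilish: start from *kuwigab.
  rule 1 (vowel merger): kuwigab → kuwigeb
  rule 2 (unconditioned shift): kuwigeb → kuwikeb
  ⇒ Hidilish kuwikeb
*kuwigab is the unique common source.

*kuwigab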